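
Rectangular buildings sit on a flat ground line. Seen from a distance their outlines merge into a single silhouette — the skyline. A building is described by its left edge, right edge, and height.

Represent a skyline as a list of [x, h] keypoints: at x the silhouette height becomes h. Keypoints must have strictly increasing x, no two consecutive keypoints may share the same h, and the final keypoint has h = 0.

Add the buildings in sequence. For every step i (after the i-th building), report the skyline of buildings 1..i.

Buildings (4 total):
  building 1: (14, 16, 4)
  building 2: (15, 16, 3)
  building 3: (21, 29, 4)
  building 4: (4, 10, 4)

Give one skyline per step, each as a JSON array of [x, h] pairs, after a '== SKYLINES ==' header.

== SKYLINES ==
[[14,4],[16,0]]
[[14,4],[16,0]]
[[14,4],[16,0],[21,4],[29,0]]
[[4,4],[10,0],[14,4],[16,0],[21,4],[29,0]]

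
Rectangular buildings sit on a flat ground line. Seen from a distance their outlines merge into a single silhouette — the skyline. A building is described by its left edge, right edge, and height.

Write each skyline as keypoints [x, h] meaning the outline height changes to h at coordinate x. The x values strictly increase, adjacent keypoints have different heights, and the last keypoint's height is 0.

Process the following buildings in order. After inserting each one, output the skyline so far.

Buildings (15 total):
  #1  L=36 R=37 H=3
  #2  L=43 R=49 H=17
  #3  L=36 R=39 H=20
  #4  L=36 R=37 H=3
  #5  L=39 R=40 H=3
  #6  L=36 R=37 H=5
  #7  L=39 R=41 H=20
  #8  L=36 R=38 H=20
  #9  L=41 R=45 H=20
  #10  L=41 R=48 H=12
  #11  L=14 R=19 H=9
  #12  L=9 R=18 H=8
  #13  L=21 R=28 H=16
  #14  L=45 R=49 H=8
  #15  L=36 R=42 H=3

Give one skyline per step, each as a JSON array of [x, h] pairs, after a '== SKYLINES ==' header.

== SKYLINES ==
[[36,3],[37,0]]
[[36,3],[37,0],[43,17],[49,0]]
[[36,20],[39,0],[43,17],[49,0]]
[[36,20],[39,0],[43,17],[49,0]]
[[36,20],[39,3],[40,0],[43,17],[49,0]]
[[36,20],[39,3],[40,0],[43,17],[49,0]]
[[36,20],[41,0],[43,17],[49,0]]
[[36,20],[41,0],[43,17],[49,0]]
[[36,20],[45,17],[49,0]]
[[36,20],[45,17],[49,0]]
[[14,9],[19,0],[36,20],[45,17],[49,0]]
[[9,8],[14,9],[19,0],[36,20],[45,17],[49,0]]
[[9,8],[14,9],[19,0],[21,16],[28,0],[36,20],[45,17],[49,0]]
[[9,8],[14,9],[19,0],[21,16],[28,0],[36,20],[45,17],[49,0]]
[[9,8],[14,9],[19,0],[21,16],[28,0],[36,20],[45,17],[49,0]]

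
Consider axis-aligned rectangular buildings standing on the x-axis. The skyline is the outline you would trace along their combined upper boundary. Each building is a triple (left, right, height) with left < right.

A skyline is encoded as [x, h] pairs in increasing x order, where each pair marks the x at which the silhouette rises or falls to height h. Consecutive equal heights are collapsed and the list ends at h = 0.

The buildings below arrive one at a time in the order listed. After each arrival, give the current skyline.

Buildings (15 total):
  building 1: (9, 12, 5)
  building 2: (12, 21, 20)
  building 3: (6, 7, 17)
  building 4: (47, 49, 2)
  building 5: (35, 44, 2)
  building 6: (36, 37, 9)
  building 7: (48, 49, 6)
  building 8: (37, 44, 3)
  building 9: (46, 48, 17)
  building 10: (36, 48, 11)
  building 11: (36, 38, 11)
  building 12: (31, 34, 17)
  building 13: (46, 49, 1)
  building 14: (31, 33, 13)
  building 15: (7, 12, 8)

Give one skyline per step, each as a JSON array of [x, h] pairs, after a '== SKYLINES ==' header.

== SKYLINES ==
[[9,5],[12,0]]
[[9,5],[12,20],[21,0]]
[[6,17],[7,0],[9,5],[12,20],[21,0]]
[[6,17],[7,0],[9,5],[12,20],[21,0],[47,2],[49,0]]
[[6,17],[7,0],[9,5],[12,20],[21,0],[35,2],[44,0],[47,2],[49,0]]
[[6,17],[7,0],[9,5],[12,20],[21,0],[35,2],[36,9],[37,2],[44,0],[47,2],[49,0]]
[[6,17],[7,0],[9,5],[12,20],[21,0],[35,2],[36,9],[37,2],[44,0],[47,2],[48,6],[49,0]]
[[6,17],[7,0],[9,5],[12,20],[21,0],[35,2],[36,9],[37,3],[44,0],[47,2],[48,6],[49,0]]
[[6,17],[7,0],[9,5],[12,20],[21,0],[35,2],[36,9],[37,3],[44,0],[46,17],[48,6],[49,0]]
[[6,17],[7,0],[9,5],[12,20],[21,0],[35,2],[36,11],[46,17],[48,6],[49,0]]
[[6,17],[7,0],[9,5],[12,20],[21,0],[35,2],[36,11],[46,17],[48,6],[49,0]]
[[6,17],[7,0],[9,5],[12,20],[21,0],[31,17],[34,0],[35,2],[36,11],[46,17],[48,6],[49,0]]
[[6,17],[7,0],[9,5],[12,20],[21,0],[31,17],[34,0],[35,2],[36,11],[46,17],[48,6],[49,0]]
[[6,17],[7,0],[9,5],[12,20],[21,0],[31,17],[34,0],[35,2],[36,11],[46,17],[48,6],[49,0]]
[[6,17],[7,8],[12,20],[21,0],[31,17],[34,0],[35,2],[36,11],[46,17],[48,6],[49,0]]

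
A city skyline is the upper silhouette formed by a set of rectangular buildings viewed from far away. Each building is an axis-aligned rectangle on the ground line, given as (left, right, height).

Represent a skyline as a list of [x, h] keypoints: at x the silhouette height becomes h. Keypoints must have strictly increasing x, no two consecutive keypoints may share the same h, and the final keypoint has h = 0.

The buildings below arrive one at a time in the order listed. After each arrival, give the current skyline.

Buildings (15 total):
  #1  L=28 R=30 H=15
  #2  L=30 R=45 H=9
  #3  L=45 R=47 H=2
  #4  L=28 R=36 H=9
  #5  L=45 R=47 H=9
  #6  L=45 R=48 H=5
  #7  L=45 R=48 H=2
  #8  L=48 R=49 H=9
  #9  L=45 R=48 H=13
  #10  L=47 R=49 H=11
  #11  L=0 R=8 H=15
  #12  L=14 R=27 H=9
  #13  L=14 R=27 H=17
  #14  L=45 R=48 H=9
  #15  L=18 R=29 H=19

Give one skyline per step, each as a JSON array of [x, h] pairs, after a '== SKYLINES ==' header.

== SKYLINES ==
[[28,15],[30,0]]
[[28,15],[30,9],[45,0]]
[[28,15],[30,9],[45,2],[47,0]]
[[28,15],[30,9],[45,2],[47,0]]
[[28,15],[30,9],[47,0]]
[[28,15],[30,9],[47,5],[48,0]]
[[28,15],[30,9],[47,5],[48,0]]
[[28,15],[30,9],[47,5],[48,9],[49,0]]
[[28,15],[30,9],[45,13],[48,9],[49,0]]
[[28,15],[30,9],[45,13],[48,11],[49,0]]
[[0,15],[8,0],[28,15],[30,9],[45,13],[48,11],[49,0]]
[[0,15],[8,0],[14,9],[27,0],[28,15],[30,9],[45,13],[48,11],[49,0]]
[[0,15],[8,0],[14,17],[27,0],[28,15],[30,9],[45,13],[48,11],[49,0]]
[[0,15],[8,0],[14,17],[27,0],[28,15],[30,9],[45,13],[48,11],[49,0]]
[[0,15],[8,0],[14,17],[18,19],[29,15],[30,9],[45,13],[48,11],[49,0]]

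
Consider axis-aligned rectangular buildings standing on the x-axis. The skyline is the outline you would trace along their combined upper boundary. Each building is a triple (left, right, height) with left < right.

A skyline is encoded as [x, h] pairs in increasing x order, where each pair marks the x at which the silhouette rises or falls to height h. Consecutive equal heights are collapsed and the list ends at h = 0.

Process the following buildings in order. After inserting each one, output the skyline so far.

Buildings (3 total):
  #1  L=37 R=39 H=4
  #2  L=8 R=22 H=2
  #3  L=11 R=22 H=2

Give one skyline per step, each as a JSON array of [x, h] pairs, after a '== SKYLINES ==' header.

== SKYLINES ==
[[37,4],[39,0]]
[[8,2],[22,0],[37,4],[39,0]]
[[8,2],[22,0],[37,4],[39,0]]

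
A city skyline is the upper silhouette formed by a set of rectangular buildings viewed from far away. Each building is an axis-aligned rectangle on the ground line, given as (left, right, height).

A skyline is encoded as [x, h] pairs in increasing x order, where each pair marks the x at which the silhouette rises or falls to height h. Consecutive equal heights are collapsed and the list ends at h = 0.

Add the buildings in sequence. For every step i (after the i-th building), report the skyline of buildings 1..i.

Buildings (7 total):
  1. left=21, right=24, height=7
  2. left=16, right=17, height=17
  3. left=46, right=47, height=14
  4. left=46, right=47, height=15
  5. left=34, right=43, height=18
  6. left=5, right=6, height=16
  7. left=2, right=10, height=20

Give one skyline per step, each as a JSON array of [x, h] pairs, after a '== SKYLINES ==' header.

== SKYLINES ==
[[21,7],[24,0]]
[[16,17],[17,0],[21,7],[24,0]]
[[16,17],[17,0],[21,7],[24,0],[46,14],[47,0]]
[[16,17],[17,0],[21,7],[24,0],[46,15],[47,0]]
[[16,17],[17,0],[21,7],[24,0],[34,18],[43,0],[46,15],[47,0]]
[[5,16],[6,0],[16,17],[17,0],[21,7],[24,0],[34,18],[43,0],[46,15],[47,0]]
[[2,20],[10,0],[16,17],[17,0],[21,7],[24,0],[34,18],[43,0],[46,15],[47,0]]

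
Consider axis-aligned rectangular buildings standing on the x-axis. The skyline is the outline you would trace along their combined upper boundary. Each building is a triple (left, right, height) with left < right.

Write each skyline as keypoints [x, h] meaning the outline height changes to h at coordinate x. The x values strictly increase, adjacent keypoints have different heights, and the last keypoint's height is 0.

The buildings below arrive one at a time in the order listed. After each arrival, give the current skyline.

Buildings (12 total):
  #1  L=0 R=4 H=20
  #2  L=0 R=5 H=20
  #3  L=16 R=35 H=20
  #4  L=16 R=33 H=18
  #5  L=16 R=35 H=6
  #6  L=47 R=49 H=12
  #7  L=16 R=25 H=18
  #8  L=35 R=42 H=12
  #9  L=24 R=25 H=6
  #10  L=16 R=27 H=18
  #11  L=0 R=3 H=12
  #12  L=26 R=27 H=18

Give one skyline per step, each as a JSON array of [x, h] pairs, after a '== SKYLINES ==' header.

== SKYLINES ==
[[0,20],[4,0]]
[[0,20],[5,0]]
[[0,20],[5,0],[16,20],[35,0]]
[[0,20],[5,0],[16,20],[35,0]]
[[0,20],[5,0],[16,20],[35,0]]
[[0,20],[5,0],[16,20],[35,0],[47,12],[49,0]]
[[0,20],[5,0],[16,20],[35,0],[47,12],[49,0]]
[[0,20],[5,0],[16,20],[35,12],[42,0],[47,12],[49,0]]
[[0,20],[5,0],[16,20],[35,12],[42,0],[47,12],[49,0]]
[[0,20],[5,0],[16,20],[35,12],[42,0],[47,12],[49,0]]
[[0,20],[5,0],[16,20],[35,12],[42,0],[47,12],[49,0]]
[[0,20],[5,0],[16,20],[35,12],[42,0],[47,12],[49,0]]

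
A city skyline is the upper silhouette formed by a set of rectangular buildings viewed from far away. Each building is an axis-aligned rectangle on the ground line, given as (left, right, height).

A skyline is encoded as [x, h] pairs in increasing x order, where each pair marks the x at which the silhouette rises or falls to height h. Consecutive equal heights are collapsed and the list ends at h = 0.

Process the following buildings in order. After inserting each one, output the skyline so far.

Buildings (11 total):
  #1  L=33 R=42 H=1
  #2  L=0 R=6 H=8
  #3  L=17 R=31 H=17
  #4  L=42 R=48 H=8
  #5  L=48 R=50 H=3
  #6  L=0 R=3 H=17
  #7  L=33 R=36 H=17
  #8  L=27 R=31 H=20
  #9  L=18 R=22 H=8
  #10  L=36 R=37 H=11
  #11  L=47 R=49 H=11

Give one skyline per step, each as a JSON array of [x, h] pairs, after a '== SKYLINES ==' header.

== SKYLINES ==
[[33,1],[42,0]]
[[0,8],[6,0],[33,1],[42,0]]
[[0,8],[6,0],[17,17],[31,0],[33,1],[42,0]]
[[0,8],[6,0],[17,17],[31,0],[33,1],[42,8],[48,0]]
[[0,8],[6,0],[17,17],[31,0],[33,1],[42,8],[48,3],[50,0]]
[[0,17],[3,8],[6,0],[17,17],[31,0],[33,1],[42,8],[48,3],[50,0]]
[[0,17],[3,8],[6,0],[17,17],[31,0],[33,17],[36,1],[42,8],[48,3],[50,0]]
[[0,17],[3,8],[6,0],[17,17],[27,20],[31,0],[33,17],[36,1],[42,8],[48,3],[50,0]]
[[0,17],[3,8],[6,0],[17,17],[27,20],[31,0],[33,17],[36,1],[42,8],[48,3],[50,0]]
[[0,17],[3,8],[6,0],[17,17],[27,20],[31,0],[33,17],[36,11],[37,1],[42,8],[48,3],[50,0]]
[[0,17],[3,8],[6,0],[17,17],[27,20],[31,0],[33,17],[36,11],[37,1],[42,8],[47,11],[49,3],[50,0]]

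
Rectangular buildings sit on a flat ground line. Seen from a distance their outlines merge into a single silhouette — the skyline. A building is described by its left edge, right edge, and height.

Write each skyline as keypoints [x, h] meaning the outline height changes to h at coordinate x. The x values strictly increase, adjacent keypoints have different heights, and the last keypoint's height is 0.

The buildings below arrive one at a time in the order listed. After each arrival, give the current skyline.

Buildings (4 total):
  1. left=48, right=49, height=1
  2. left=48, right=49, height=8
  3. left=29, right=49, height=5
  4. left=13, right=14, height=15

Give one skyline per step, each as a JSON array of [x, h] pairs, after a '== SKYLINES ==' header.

== SKYLINES ==
[[48,1],[49,0]]
[[48,8],[49,0]]
[[29,5],[48,8],[49,0]]
[[13,15],[14,0],[29,5],[48,8],[49,0]]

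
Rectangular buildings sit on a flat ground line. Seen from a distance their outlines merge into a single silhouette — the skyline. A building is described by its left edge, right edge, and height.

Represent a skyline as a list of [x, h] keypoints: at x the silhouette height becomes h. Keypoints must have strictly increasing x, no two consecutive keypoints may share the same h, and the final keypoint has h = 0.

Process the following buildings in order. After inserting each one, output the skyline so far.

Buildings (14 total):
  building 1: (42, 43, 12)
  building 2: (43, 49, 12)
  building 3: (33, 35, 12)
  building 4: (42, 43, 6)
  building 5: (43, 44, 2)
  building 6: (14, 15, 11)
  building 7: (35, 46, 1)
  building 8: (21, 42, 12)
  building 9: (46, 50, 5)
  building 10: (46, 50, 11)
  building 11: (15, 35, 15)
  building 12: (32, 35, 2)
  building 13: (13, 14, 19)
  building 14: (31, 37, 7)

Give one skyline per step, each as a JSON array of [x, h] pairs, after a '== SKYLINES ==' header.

== SKYLINES ==
[[42,12],[43,0]]
[[42,12],[49,0]]
[[33,12],[35,0],[42,12],[49,0]]
[[33,12],[35,0],[42,12],[49,0]]
[[33,12],[35,0],[42,12],[49,0]]
[[14,11],[15,0],[33,12],[35,0],[42,12],[49,0]]
[[14,11],[15,0],[33,12],[35,1],[42,12],[49,0]]
[[14,11],[15,0],[21,12],[49,0]]
[[14,11],[15,0],[21,12],[49,5],[50,0]]
[[14,11],[15,0],[21,12],[49,11],[50,0]]
[[14,11],[15,15],[35,12],[49,11],[50,0]]
[[14,11],[15,15],[35,12],[49,11],[50,0]]
[[13,19],[14,11],[15,15],[35,12],[49,11],[50,0]]
[[13,19],[14,11],[15,15],[35,12],[49,11],[50,0]]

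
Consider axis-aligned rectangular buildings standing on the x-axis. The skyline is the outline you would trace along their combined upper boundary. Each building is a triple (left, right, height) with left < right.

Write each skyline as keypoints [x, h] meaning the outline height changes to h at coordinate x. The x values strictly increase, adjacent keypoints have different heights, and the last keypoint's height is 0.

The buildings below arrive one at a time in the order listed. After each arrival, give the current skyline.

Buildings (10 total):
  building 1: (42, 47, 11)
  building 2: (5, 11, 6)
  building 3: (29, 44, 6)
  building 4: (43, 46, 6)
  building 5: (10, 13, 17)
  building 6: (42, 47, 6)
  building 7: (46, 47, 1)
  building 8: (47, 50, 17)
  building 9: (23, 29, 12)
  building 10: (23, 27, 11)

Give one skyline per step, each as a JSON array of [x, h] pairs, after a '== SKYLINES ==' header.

== SKYLINES ==
[[42,11],[47,0]]
[[5,6],[11,0],[42,11],[47,0]]
[[5,6],[11,0],[29,6],[42,11],[47,0]]
[[5,6],[11,0],[29,6],[42,11],[47,0]]
[[5,6],[10,17],[13,0],[29,6],[42,11],[47,0]]
[[5,6],[10,17],[13,0],[29,6],[42,11],[47,0]]
[[5,6],[10,17],[13,0],[29,6],[42,11],[47,0]]
[[5,6],[10,17],[13,0],[29,6],[42,11],[47,17],[50,0]]
[[5,6],[10,17],[13,0],[23,12],[29,6],[42,11],[47,17],[50,0]]
[[5,6],[10,17],[13,0],[23,12],[29,6],[42,11],[47,17],[50,0]]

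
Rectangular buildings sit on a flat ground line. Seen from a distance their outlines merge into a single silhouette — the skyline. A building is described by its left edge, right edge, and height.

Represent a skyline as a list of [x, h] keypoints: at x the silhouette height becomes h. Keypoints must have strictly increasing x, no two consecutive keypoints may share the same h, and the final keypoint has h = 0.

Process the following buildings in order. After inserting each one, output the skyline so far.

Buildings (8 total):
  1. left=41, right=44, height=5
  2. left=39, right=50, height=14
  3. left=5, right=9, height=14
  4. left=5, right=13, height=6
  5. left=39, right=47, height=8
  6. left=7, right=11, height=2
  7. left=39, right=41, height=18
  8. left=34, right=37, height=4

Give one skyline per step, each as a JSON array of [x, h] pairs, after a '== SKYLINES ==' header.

== SKYLINES ==
[[41,5],[44,0]]
[[39,14],[50,0]]
[[5,14],[9,0],[39,14],[50,0]]
[[5,14],[9,6],[13,0],[39,14],[50,0]]
[[5,14],[9,6],[13,0],[39,14],[50,0]]
[[5,14],[9,6],[13,0],[39,14],[50,0]]
[[5,14],[9,6],[13,0],[39,18],[41,14],[50,0]]
[[5,14],[9,6],[13,0],[34,4],[37,0],[39,18],[41,14],[50,0]]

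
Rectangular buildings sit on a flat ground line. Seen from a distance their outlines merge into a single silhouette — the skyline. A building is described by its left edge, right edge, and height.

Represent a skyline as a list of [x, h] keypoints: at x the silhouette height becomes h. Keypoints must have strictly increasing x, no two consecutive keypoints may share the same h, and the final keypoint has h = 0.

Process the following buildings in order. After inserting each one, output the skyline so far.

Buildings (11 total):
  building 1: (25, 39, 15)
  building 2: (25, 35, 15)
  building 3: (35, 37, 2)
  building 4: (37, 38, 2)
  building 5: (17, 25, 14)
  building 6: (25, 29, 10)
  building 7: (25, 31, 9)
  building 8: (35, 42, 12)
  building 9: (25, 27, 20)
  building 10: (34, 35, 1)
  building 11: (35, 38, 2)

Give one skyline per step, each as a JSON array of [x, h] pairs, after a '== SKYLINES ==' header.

== SKYLINES ==
[[25,15],[39,0]]
[[25,15],[39,0]]
[[25,15],[39,0]]
[[25,15],[39,0]]
[[17,14],[25,15],[39,0]]
[[17,14],[25,15],[39,0]]
[[17,14],[25,15],[39,0]]
[[17,14],[25,15],[39,12],[42,0]]
[[17,14],[25,20],[27,15],[39,12],[42,0]]
[[17,14],[25,20],[27,15],[39,12],[42,0]]
[[17,14],[25,20],[27,15],[39,12],[42,0]]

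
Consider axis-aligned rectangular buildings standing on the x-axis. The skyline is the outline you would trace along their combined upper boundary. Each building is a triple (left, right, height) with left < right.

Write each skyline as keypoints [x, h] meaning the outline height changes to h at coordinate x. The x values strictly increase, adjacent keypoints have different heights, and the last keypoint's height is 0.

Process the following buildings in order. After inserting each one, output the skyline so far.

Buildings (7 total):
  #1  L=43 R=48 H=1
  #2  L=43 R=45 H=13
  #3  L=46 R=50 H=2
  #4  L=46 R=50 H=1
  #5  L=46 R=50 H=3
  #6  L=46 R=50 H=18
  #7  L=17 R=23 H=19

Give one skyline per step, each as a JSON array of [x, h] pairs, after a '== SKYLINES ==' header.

== SKYLINES ==
[[43,1],[48,0]]
[[43,13],[45,1],[48,0]]
[[43,13],[45,1],[46,2],[50,0]]
[[43,13],[45,1],[46,2],[50,0]]
[[43,13],[45,1],[46,3],[50,0]]
[[43,13],[45,1],[46,18],[50,0]]
[[17,19],[23,0],[43,13],[45,1],[46,18],[50,0]]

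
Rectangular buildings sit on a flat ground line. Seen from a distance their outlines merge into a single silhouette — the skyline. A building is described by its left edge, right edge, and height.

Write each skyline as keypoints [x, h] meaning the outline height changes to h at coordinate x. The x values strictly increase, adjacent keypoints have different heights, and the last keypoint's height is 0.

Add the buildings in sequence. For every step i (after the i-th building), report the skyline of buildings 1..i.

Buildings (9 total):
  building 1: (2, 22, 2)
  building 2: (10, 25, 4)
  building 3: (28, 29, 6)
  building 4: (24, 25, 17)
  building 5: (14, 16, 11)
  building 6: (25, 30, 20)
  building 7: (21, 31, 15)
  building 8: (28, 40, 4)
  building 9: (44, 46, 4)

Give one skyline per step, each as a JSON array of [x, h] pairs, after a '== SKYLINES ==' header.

== SKYLINES ==
[[2,2],[22,0]]
[[2,2],[10,4],[25,0]]
[[2,2],[10,4],[25,0],[28,6],[29,0]]
[[2,2],[10,4],[24,17],[25,0],[28,6],[29,0]]
[[2,2],[10,4],[14,11],[16,4],[24,17],[25,0],[28,6],[29,0]]
[[2,2],[10,4],[14,11],[16,4],[24,17],[25,20],[30,0]]
[[2,2],[10,4],[14,11],[16,4],[21,15],[24,17],[25,20],[30,15],[31,0]]
[[2,2],[10,4],[14,11],[16,4],[21,15],[24,17],[25,20],[30,15],[31,4],[40,0]]
[[2,2],[10,4],[14,11],[16,4],[21,15],[24,17],[25,20],[30,15],[31,4],[40,0],[44,4],[46,0]]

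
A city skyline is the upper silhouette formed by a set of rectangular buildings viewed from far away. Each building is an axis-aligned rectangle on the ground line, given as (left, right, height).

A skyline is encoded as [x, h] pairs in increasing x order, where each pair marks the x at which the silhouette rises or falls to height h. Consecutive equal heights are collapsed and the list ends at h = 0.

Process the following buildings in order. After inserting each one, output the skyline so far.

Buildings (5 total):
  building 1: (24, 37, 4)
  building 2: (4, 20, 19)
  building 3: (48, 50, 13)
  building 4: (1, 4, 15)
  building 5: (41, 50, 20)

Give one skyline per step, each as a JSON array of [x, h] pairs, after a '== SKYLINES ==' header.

== SKYLINES ==
[[24,4],[37,0]]
[[4,19],[20,0],[24,4],[37,0]]
[[4,19],[20,0],[24,4],[37,0],[48,13],[50,0]]
[[1,15],[4,19],[20,0],[24,4],[37,0],[48,13],[50,0]]
[[1,15],[4,19],[20,0],[24,4],[37,0],[41,20],[50,0]]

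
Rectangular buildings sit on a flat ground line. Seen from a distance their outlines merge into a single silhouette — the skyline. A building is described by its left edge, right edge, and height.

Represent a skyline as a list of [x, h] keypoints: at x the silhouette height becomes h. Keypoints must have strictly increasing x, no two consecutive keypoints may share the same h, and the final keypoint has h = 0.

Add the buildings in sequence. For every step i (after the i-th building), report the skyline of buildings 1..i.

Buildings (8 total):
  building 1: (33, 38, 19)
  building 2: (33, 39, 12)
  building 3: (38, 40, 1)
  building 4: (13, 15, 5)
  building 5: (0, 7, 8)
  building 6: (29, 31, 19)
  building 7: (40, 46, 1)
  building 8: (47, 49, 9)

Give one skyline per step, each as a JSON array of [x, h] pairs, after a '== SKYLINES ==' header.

== SKYLINES ==
[[33,19],[38,0]]
[[33,19],[38,12],[39,0]]
[[33,19],[38,12],[39,1],[40,0]]
[[13,5],[15,0],[33,19],[38,12],[39,1],[40,0]]
[[0,8],[7,0],[13,5],[15,0],[33,19],[38,12],[39,1],[40,0]]
[[0,8],[7,0],[13,5],[15,0],[29,19],[31,0],[33,19],[38,12],[39,1],[40,0]]
[[0,8],[7,0],[13,5],[15,0],[29,19],[31,0],[33,19],[38,12],[39,1],[46,0]]
[[0,8],[7,0],[13,5],[15,0],[29,19],[31,0],[33,19],[38,12],[39,1],[46,0],[47,9],[49,0]]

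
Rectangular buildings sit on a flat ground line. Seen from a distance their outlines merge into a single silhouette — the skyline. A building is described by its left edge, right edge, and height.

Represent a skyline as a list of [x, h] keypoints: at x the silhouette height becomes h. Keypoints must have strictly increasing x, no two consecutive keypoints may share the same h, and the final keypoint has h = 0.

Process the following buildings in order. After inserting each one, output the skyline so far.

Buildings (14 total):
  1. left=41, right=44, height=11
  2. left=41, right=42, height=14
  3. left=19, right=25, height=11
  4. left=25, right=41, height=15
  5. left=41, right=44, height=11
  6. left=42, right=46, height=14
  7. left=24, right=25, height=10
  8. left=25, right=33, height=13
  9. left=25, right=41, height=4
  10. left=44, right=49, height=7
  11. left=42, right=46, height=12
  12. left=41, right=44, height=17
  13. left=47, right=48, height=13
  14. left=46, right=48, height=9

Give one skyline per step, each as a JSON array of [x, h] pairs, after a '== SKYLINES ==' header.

== SKYLINES ==
[[41,11],[44,0]]
[[41,14],[42,11],[44,0]]
[[19,11],[25,0],[41,14],[42,11],[44,0]]
[[19,11],[25,15],[41,14],[42,11],[44,0]]
[[19,11],[25,15],[41,14],[42,11],[44,0]]
[[19,11],[25,15],[41,14],[46,0]]
[[19,11],[25,15],[41,14],[46,0]]
[[19,11],[25,15],[41,14],[46,0]]
[[19,11],[25,15],[41,14],[46,0]]
[[19,11],[25,15],[41,14],[46,7],[49,0]]
[[19,11],[25,15],[41,14],[46,7],[49,0]]
[[19,11],[25,15],[41,17],[44,14],[46,7],[49,0]]
[[19,11],[25,15],[41,17],[44,14],[46,7],[47,13],[48,7],[49,0]]
[[19,11],[25,15],[41,17],[44,14],[46,9],[47,13],[48,7],[49,0]]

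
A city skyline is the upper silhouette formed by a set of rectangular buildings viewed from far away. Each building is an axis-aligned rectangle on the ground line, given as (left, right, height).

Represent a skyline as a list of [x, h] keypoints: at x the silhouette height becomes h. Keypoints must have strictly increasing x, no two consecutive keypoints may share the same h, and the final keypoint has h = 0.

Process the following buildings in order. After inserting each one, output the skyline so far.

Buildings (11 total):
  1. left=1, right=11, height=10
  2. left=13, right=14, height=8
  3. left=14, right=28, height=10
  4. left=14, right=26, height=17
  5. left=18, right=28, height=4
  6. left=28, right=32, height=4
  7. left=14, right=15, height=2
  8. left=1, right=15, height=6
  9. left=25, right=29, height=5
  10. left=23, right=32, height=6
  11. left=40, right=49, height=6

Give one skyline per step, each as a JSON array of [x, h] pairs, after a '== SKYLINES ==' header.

== SKYLINES ==
[[1,10],[11,0]]
[[1,10],[11,0],[13,8],[14,0]]
[[1,10],[11,0],[13,8],[14,10],[28,0]]
[[1,10],[11,0],[13,8],[14,17],[26,10],[28,0]]
[[1,10],[11,0],[13,8],[14,17],[26,10],[28,0]]
[[1,10],[11,0],[13,8],[14,17],[26,10],[28,4],[32,0]]
[[1,10],[11,0],[13,8],[14,17],[26,10],[28,4],[32,0]]
[[1,10],[11,6],[13,8],[14,17],[26,10],[28,4],[32,0]]
[[1,10],[11,6],[13,8],[14,17],[26,10],[28,5],[29,4],[32,0]]
[[1,10],[11,6],[13,8],[14,17],[26,10],[28,6],[32,0]]
[[1,10],[11,6],[13,8],[14,17],[26,10],[28,6],[32,0],[40,6],[49,0]]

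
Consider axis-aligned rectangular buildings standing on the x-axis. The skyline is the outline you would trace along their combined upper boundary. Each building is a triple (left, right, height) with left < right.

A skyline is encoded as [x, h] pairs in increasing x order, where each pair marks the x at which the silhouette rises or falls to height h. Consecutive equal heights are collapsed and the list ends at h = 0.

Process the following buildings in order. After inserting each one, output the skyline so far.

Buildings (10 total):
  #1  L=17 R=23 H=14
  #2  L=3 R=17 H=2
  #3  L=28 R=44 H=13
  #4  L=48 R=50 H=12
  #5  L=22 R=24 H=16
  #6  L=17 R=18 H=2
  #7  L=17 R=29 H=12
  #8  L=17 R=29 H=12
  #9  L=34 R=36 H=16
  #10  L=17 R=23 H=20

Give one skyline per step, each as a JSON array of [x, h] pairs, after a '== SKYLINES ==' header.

== SKYLINES ==
[[17,14],[23,0]]
[[3,2],[17,14],[23,0]]
[[3,2],[17,14],[23,0],[28,13],[44,0]]
[[3,2],[17,14],[23,0],[28,13],[44,0],[48,12],[50,0]]
[[3,2],[17,14],[22,16],[24,0],[28,13],[44,0],[48,12],[50,0]]
[[3,2],[17,14],[22,16],[24,0],[28,13],[44,0],[48,12],[50,0]]
[[3,2],[17,14],[22,16],[24,12],[28,13],[44,0],[48,12],[50,0]]
[[3,2],[17,14],[22,16],[24,12],[28,13],[44,0],[48,12],[50,0]]
[[3,2],[17,14],[22,16],[24,12],[28,13],[34,16],[36,13],[44,0],[48,12],[50,0]]
[[3,2],[17,20],[23,16],[24,12],[28,13],[34,16],[36,13],[44,0],[48,12],[50,0]]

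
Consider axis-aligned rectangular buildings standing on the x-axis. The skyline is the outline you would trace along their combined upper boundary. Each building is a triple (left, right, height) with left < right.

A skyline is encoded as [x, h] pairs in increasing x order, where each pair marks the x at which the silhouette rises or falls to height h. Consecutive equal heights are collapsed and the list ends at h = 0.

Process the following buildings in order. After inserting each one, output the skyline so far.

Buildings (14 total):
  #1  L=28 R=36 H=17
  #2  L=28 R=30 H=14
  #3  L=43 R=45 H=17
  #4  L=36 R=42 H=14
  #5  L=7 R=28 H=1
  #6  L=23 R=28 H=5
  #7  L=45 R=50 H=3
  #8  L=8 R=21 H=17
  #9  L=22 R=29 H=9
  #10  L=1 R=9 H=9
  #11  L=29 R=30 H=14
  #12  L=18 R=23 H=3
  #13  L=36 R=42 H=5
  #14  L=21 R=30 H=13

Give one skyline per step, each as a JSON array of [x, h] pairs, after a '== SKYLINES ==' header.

== SKYLINES ==
[[28,17],[36,0]]
[[28,17],[36,0]]
[[28,17],[36,0],[43,17],[45,0]]
[[28,17],[36,14],[42,0],[43,17],[45,0]]
[[7,1],[28,17],[36,14],[42,0],[43,17],[45,0]]
[[7,1],[23,5],[28,17],[36,14],[42,0],[43,17],[45,0]]
[[7,1],[23,5],[28,17],[36,14],[42,0],[43,17],[45,3],[50,0]]
[[7,1],[8,17],[21,1],[23,5],[28,17],[36,14],[42,0],[43,17],[45,3],[50,0]]
[[7,1],[8,17],[21,1],[22,9],[28,17],[36,14],[42,0],[43,17],[45,3],[50,0]]
[[1,9],[8,17],[21,1],[22,9],[28,17],[36,14],[42,0],[43,17],[45,3],[50,0]]
[[1,9],[8,17],[21,1],[22,9],[28,17],[36,14],[42,0],[43,17],[45,3],[50,0]]
[[1,9],[8,17],[21,3],[22,9],[28,17],[36,14],[42,0],[43,17],[45,3],[50,0]]
[[1,9],[8,17],[21,3],[22,9],[28,17],[36,14],[42,0],[43,17],[45,3],[50,0]]
[[1,9],[8,17],[21,13],[28,17],[36,14],[42,0],[43,17],[45,3],[50,0]]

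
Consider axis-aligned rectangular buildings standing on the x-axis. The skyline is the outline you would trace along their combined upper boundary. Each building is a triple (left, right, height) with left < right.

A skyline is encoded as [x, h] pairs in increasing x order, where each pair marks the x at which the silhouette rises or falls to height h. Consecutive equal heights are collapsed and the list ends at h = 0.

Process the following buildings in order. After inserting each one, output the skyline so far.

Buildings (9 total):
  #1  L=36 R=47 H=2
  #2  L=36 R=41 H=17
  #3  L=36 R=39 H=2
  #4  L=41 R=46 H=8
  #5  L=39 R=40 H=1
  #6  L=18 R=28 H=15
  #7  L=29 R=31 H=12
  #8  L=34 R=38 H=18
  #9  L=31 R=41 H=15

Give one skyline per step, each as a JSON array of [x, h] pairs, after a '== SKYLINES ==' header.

== SKYLINES ==
[[36,2],[47,0]]
[[36,17],[41,2],[47,0]]
[[36,17],[41,2],[47,0]]
[[36,17],[41,8],[46,2],[47,0]]
[[36,17],[41,8],[46,2],[47,0]]
[[18,15],[28,0],[36,17],[41,8],[46,2],[47,0]]
[[18,15],[28,0],[29,12],[31,0],[36,17],[41,8],[46,2],[47,0]]
[[18,15],[28,0],[29,12],[31,0],[34,18],[38,17],[41,8],[46,2],[47,0]]
[[18,15],[28,0],[29,12],[31,15],[34,18],[38,17],[41,8],[46,2],[47,0]]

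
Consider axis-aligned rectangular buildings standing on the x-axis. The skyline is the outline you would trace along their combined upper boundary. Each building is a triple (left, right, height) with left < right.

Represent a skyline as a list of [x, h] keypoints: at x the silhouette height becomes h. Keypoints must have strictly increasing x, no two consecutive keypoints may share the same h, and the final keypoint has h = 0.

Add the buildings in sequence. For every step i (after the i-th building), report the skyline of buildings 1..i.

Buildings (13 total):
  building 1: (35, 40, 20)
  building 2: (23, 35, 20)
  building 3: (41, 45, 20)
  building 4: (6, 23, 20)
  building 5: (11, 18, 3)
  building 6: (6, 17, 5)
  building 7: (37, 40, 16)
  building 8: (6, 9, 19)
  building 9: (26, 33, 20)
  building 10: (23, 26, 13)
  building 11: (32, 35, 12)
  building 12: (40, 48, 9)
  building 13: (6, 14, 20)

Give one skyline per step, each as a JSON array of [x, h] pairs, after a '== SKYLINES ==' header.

== SKYLINES ==
[[35,20],[40,0]]
[[23,20],[40,0]]
[[23,20],[40,0],[41,20],[45,0]]
[[6,20],[40,0],[41,20],[45,0]]
[[6,20],[40,0],[41,20],[45,0]]
[[6,20],[40,0],[41,20],[45,0]]
[[6,20],[40,0],[41,20],[45,0]]
[[6,20],[40,0],[41,20],[45,0]]
[[6,20],[40,0],[41,20],[45,0]]
[[6,20],[40,0],[41,20],[45,0]]
[[6,20],[40,0],[41,20],[45,0]]
[[6,20],[40,9],[41,20],[45,9],[48,0]]
[[6,20],[40,9],[41,20],[45,9],[48,0]]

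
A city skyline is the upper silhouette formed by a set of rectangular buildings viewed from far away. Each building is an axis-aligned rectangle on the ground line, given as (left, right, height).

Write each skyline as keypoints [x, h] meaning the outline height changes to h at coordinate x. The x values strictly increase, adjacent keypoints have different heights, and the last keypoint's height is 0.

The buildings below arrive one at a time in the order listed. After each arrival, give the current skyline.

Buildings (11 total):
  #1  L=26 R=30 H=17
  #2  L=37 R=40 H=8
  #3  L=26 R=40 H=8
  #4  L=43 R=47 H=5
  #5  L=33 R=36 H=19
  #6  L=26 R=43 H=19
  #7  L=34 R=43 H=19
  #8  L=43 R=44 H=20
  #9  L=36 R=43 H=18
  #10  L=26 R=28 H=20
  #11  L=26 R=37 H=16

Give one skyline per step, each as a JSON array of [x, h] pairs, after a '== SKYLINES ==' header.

== SKYLINES ==
[[26,17],[30,0]]
[[26,17],[30,0],[37,8],[40,0]]
[[26,17],[30,8],[40,0]]
[[26,17],[30,8],[40,0],[43,5],[47,0]]
[[26,17],[30,8],[33,19],[36,8],[40,0],[43,5],[47,0]]
[[26,19],[43,5],[47,0]]
[[26,19],[43,5],[47,0]]
[[26,19],[43,20],[44,5],[47,0]]
[[26,19],[43,20],[44,5],[47,0]]
[[26,20],[28,19],[43,20],[44,5],[47,0]]
[[26,20],[28,19],[43,20],[44,5],[47,0]]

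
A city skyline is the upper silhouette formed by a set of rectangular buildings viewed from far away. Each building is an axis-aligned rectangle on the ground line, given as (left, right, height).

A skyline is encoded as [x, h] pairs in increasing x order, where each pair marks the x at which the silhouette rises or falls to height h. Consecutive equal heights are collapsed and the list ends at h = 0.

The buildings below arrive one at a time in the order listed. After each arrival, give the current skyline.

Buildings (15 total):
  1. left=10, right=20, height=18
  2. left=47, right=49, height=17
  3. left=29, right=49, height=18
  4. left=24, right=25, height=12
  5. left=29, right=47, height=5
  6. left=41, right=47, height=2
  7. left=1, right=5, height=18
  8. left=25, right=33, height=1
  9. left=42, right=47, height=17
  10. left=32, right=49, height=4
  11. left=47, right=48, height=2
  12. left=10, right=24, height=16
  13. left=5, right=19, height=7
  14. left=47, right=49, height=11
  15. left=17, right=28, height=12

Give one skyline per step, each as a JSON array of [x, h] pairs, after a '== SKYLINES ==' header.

== SKYLINES ==
[[10,18],[20,0]]
[[10,18],[20,0],[47,17],[49,0]]
[[10,18],[20,0],[29,18],[49,0]]
[[10,18],[20,0],[24,12],[25,0],[29,18],[49,0]]
[[10,18],[20,0],[24,12],[25,0],[29,18],[49,0]]
[[10,18],[20,0],[24,12],[25,0],[29,18],[49,0]]
[[1,18],[5,0],[10,18],[20,0],[24,12],[25,0],[29,18],[49,0]]
[[1,18],[5,0],[10,18],[20,0],[24,12],[25,1],[29,18],[49,0]]
[[1,18],[5,0],[10,18],[20,0],[24,12],[25,1],[29,18],[49,0]]
[[1,18],[5,0],[10,18],[20,0],[24,12],[25,1],[29,18],[49,0]]
[[1,18],[5,0],[10,18],[20,0],[24,12],[25,1],[29,18],[49,0]]
[[1,18],[5,0],[10,18],[20,16],[24,12],[25,1],[29,18],[49,0]]
[[1,18],[5,7],[10,18],[20,16],[24,12],[25,1],[29,18],[49,0]]
[[1,18],[5,7],[10,18],[20,16],[24,12],[25,1],[29,18],[49,0]]
[[1,18],[5,7],[10,18],[20,16],[24,12],[28,1],[29,18],[49,0]]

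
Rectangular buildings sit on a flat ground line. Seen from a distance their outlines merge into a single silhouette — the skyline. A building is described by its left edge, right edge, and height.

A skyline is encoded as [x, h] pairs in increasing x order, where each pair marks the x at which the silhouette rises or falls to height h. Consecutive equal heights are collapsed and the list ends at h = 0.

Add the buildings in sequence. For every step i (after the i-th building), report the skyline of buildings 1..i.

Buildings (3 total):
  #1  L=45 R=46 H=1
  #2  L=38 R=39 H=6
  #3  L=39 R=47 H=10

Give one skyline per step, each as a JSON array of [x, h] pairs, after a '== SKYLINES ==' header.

== SKYLINES ==
[[45,1],[46,0]]
[[38,6],[39,0],[45,1],[46,0]]
[[38,6],[39,10],[47,0]]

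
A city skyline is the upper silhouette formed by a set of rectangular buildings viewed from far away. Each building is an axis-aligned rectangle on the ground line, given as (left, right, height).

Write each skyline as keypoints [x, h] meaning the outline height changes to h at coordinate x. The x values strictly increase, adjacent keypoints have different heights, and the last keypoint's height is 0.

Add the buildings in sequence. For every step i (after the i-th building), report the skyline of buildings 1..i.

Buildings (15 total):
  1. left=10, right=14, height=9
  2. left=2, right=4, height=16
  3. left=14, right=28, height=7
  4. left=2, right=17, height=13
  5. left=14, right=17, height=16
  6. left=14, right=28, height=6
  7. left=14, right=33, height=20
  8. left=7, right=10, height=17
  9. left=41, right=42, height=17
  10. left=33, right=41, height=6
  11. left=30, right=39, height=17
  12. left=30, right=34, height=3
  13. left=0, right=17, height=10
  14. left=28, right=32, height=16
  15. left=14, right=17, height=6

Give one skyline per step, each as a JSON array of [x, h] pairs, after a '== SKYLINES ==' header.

== SKYLINES ==
[[10,9],[14,0]]
[[2,16],[4,0],[10,9],[14,0]]
[[2,16],[4,0],[10,9],[14,7],[28,0]]
[[2,16],[4,13],[17,7],[28,0]]
[[2,16],[4,13],[14,16],[17,7],[28,0]]
[[2,16],[4,13],[14,16],[17,7],[28,0]]
[[2,16],[4,13],[14,20],[33,0]]
[[2,16],[4,13],[7,17],[10,13],[14,20],[33,0]]
[[2,16],[4,13],[7,17],[10,13],[14,20],[33,0],[41,17],[42,0]]
[[2,16],[4,13],[7,17],[10,13],[14,20],[33,6],[41,17],[42,0]]
[[2,16],[4,13],[7,17],[10,13],[14,20],[33,17],[39,6],[41,17],[42,0]]
[[2,16],[4,13],[7,17],[10,13],[14,20],[33,17],[39,6],[41,17],[42,0]]
[[0,10],[2,16],[4,13],[7,17],[10,13],[14,20],[33,17],[39,6],[41,17],[42,0]]
[[0,10],[2,16],[4,13],[7,17],[10,13],[14,20],[33,17],[39,6],[41,17],[42,0]]
[[0,10],[2,16],[4,13],[7,17],[10,13],[14,20],[33,17],[39,6],[41,17],[42,0]]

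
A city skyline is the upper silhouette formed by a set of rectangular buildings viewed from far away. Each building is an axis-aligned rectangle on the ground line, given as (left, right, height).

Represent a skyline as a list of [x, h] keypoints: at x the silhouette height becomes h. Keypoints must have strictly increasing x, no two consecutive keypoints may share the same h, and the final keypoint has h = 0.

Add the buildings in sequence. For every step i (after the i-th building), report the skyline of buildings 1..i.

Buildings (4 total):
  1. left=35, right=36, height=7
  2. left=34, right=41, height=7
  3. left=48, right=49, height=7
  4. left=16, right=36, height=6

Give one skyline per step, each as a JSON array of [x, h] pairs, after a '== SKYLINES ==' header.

== SKYLINES ==
[[35,7],[36,0]]
[[34,7],[41,0]]
[[34,7],[41,0],[48,7],[49,0]]
[[16,6],[34,7],[41,0],[48,7],[49,0]]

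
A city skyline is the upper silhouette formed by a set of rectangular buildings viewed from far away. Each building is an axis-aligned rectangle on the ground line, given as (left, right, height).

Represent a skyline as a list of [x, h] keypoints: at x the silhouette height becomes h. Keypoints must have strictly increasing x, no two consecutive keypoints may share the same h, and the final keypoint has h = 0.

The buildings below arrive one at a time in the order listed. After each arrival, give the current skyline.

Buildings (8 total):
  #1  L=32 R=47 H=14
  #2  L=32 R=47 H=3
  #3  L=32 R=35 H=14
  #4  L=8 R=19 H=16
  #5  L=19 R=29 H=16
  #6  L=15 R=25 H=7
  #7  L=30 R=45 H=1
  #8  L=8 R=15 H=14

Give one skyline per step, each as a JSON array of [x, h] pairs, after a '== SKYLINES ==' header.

== SKYLINES ==
[[32,14],[47,0]]
[[32,14],[47,0]]
[[32,14],[47,0]]
[[8,16],[19,0],[32,14],[47,0]]
[[8,16],[29,0],[32,14],[47,0]]
[[8,16],[29,0],[32,14],[47,0]]
[[8,16],[29,0],[30,1],[32,14],[47,0]]
[[8,16],[29,0],[30,1],[32,14],[47,0]]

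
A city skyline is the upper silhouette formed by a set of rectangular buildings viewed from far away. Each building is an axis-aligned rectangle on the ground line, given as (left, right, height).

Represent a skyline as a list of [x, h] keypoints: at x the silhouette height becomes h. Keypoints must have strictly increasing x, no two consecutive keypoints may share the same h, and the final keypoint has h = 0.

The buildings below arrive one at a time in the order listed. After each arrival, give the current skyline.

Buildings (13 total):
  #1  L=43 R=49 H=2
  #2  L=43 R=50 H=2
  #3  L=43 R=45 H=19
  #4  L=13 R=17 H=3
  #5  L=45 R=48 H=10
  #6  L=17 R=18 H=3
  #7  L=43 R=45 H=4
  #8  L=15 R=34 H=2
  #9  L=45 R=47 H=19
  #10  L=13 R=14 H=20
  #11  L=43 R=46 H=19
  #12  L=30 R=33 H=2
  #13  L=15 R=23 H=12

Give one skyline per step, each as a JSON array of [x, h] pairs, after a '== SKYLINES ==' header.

== SKYLINES ==
[[43,2],[49,0]]
[[43,2],[50,0]]
[[43,19],[45,2],[50,0]]
[[13,3],[17,0],[43,19],[45,2],[50,0]]
[[13,3],[17,0],[43,19],[45,10],[48,2],[50,0]]
[[13,3],[18,0],[43,19],[45,10],[48,2],[50,0]]
[[13,3],[18,0],[43,19],[45,10],[48,2],[50,0]]
[[13,3],[18,2],[34,0],[43,19],[45,10],[48,2],[50,0]]
[[13,3],[18,2],[34,0],[43,19],[47,10],[48,2],[50,0]]
[[13,20],[14,3],[18,2],[34,0],[43,19],[47,10],[48,2],[50,0]]
[[13,20],[14,3],[18,2],[34,0],[43,19],[47,10],[48,2],[50,0]]
[[13,20],[14,3],[18,2],[34,0],[43,19],[47,10],[48,2],[50,0]]
[[13,20],[14,3],[15,12],[23,2],[34,0],[43,19],[47,10],[48,2],[50,0]]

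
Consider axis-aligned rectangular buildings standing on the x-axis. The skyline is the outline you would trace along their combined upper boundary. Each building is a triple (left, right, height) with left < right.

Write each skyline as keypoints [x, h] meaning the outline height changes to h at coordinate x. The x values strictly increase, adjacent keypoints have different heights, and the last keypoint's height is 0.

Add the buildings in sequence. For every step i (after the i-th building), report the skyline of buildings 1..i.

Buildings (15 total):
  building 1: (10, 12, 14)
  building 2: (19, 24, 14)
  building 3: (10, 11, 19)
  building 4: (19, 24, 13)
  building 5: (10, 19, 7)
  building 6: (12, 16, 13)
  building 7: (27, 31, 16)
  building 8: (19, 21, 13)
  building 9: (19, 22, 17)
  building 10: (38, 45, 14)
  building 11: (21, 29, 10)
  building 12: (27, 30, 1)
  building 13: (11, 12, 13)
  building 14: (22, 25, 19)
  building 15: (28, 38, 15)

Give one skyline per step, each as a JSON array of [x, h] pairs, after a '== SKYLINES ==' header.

== SKYLINES ==
[[10,14],[12,0]]
[[10,14],[12,0],[19,14],[24,0]]
[[10,19],[11,14],[12,0],[19,14],[24,0]]
[[10,19],[11,14],[12,0],[19,14],[24,0]]
[[10,19],[11,14],[12,7],[19,14],[24,0]]
[[10,19],[11,14],[12,13],[16,7],[19,14],[24,0]]
[[10,19],[11,14],[12,13],[16,7],[19,14],[24,0],[27,16],[31,0]]
[[10,19],[11,14],[12,13],[16,7],[19,14],[24,0],[27,16],[31,0]]
[[10,19],[11,14],[12,13],[16,7],[19,17],[22,14],[24,0],[27,16],[31,0]]
[[10,19],[11,14],[12,13],[16,7],[19,17],[22,14],[24,0],[27,16],[31,0],[38,14],[45,0]]
[[10,19],[11,14],[12,13],[16,7],[19,17],[22,14],[24,10],[27,16],[31,0],[38,14],[45,0]]
[[10,19],[11,14],[12,13],[16,7],[19,17],[22,14],[24,10],[27,16],[31,0],[38,14],[45,0]]
[[10,19],[11,14],[12,13],[16,7],[19,17],[22,14],[24,10],[27,16],[31,0],[38,14],[45,0]]
[[10,19],[11,14],[12,13],[16,7],[19,17],[22,19],[25,10],[27,16],[31,0],[38,14],[45,0]]
[[10,19],[11,14],[12,13],[16,7],[19,17],[22,19],[25,10],[27,16],[31,15],[38,14],[45,0]]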